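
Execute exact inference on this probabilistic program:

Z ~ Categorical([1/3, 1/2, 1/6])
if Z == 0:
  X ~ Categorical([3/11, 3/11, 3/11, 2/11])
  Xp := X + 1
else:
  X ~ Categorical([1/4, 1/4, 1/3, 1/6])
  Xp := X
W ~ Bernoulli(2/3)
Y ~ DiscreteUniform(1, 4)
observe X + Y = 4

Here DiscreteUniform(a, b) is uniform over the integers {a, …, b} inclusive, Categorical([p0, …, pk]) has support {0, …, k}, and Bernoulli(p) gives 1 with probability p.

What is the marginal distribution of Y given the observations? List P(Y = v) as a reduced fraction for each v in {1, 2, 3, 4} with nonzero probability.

P(Y=1) = 17/99, P(Y=2) = 31/99, P(Y=3) = 17/66, P(Y=4) = 17/66

Enumerate traces; 24 have nonzero weight after conditioning:
  (Z=0, X=0, W=0, Y=4) weight 1/132
  (Z=0, X=0, W=1, Y=4) weight 1/66
  (Z=0, X=1, W=0, Y=3) weight 1/132
  (Z=0, X=1, W=1, Y=3) weight 1/66
  (Z=0, X=2, W=0, Y=2) weight 1/132
  (Z=0, X=2, W=1, Y=2) weight 1/66
  (Z=0, X=3, W=0, Y=1) weight 1/198
  (Z=0, X=3, W=1, Y=1) weight 1/99
  … 16 more
Group by Y:
  weight(Y=1) = 17/396
  weight(Y=2) = 31/396
  weight(Y=3) = 17/264
  weight(Y=4) = 17/264
Total weight = 17/396 + 31/396 + 17/264 + 17/264 = 1/4
P(Y=1 | obs) = 17/396 / 1/4 = 17/99
P(Y=2 | obs) = 31/396 / 1/4 = 31/99
P(Y=3 | obs) = 17/264 / 1/4 = 17/66
P(Y=4 | obs) = 17/264 / 1/4 = 17/66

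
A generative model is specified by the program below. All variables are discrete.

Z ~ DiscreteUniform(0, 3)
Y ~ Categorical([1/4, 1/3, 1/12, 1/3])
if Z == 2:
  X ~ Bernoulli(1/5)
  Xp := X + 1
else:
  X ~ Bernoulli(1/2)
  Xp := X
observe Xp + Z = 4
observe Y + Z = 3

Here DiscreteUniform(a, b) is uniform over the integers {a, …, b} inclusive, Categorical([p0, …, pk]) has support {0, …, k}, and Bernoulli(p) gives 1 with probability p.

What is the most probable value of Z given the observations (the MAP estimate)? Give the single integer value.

argmax_v P(Z = v | obs) = 3

Enumerate traces; 2 have nonzero weight after conditioning:
  (Z=2, Y=1, X=1) weight 1/60
  (Z=3, Y=0, X=1) weight 1/32
Group by Z:
  weight(Z=2) = 1/60
  weight(Z=3) = 1/32
Total weight = 1/60 + 1/32 = 23/480
P(Z=2 | obs) = 1/60 / 23/480 = 8/23
P(Z=3 | obs) = 1/32 / 23/480 = 15/23
argmax = 3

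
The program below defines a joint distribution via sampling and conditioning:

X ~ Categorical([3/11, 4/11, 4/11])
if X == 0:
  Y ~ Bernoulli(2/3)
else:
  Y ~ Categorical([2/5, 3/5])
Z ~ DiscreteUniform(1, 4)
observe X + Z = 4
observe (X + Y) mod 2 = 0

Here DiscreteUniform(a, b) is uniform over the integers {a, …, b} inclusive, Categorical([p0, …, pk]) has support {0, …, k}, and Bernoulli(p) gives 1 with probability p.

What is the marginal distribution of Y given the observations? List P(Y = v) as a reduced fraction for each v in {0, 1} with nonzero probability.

P(Y=0) = 13/25, P(Y=1) = 12/25

Enumerate traces; 3 have nonzero weight after conditioning:
  (X=0, Y=0, Z=4) weight 1/44
  (X=1, Y=1, Z=3) weight 3/55
  (X=2, Y=0, Z=2) weight 2/55
Group by Y:
  weight(Y=0) = 13/220
  weight(Y=1) = 3/55
Total weight = 13/220 + 3/55 = 5/44
P(Y=0 | obs) = 13/220 / 5/44 = 13/25
P(Y=1 | obs) = 3/55 / 5/44 = 12/25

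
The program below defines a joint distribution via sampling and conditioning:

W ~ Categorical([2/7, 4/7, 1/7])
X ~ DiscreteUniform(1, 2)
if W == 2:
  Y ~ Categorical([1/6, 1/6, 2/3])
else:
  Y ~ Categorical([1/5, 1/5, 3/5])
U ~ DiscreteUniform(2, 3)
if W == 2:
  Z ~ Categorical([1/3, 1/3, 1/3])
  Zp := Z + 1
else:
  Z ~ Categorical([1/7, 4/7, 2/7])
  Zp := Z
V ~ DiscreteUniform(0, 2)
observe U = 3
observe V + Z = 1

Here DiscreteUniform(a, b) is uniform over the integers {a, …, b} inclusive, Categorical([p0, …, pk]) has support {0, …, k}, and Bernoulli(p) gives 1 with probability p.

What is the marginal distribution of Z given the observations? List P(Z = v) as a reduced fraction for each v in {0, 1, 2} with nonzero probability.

Enumerate traces; 36 have nonzero weight after conditioning:
  (W=0, X=1, Y=0, U=3, Z=0, V=1) weight 1/1470
  (W=0, X=1, Y=0, U=3, Z=1, V=0) weight 2/735
  (W=0, X=1, Y=1, U=3, Z=0, V=1) weight 1/1470
  (W=0, X=1, Y=1, U=3, Z=1, V=0) weight 2/735
  (W=0, X=1, Y=2, U=3, Z=0, V=1) weight 1/490
  (W=0, X=1, Y=2, U=3, Z=1, V=0) weight 2/245
  (W=0, X=2, Y=0, U=3, Z=0, V=1) weight 1/1470
  (W=0, X=2, Y=0, U=3, Z=1, V=0) weight 2/735
  … 28 more
Group by Z:
  weight(Z=0) = 25/882
  weight(Z=1) = 79/882
Total weight = 25/882 + 79/882 = 52/441
P(Z=0 | obs) = 25/882 / 52/441 = 25/104
P(Z=1 | obs) = 79/882 / 52/441 = 79/104

P(Z=0) = 25/104, P(Z=1) = 79/104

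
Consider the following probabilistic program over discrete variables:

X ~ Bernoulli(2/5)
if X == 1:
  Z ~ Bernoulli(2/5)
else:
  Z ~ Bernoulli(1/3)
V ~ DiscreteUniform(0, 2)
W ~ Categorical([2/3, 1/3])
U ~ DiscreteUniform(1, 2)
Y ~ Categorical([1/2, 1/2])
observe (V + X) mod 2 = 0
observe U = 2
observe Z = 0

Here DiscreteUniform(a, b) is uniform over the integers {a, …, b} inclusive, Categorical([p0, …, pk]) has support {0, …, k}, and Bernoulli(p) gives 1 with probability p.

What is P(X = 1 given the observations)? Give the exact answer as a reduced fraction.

Enumerate traces; 12 have nonzero weight after conditioning:
  (X=0, Z=0, V=0, W=0, U=2, Y=0) weight 1/45
  (X=0, Z=0, V=0, W=0, U=2, Y=1) weight 1/45
  (X=0, Z=0, V=0, W=1, U=2, Y=0) weight 1/90
  (X=0, Z=0, V=0, W=1, U=2, Y=1) weight 1/90
  (X=0, Z=0, V=2, W=0, U=2, Y=0) weight 1/45
  (X=0, Z=0, V=2, W=0, U=2, Y=1) weight 1/45
  (X=0, Z=0, V=2, W=1, U=2, Y=0) weight 1/90
  (X=0, Z=0, V=2, W=1, U=2, Y=1) weight 1/90
  (X=1, Z=0, V=1, W=0, U=2, Y=0) weight 1/75
  … 3 more
Group by X:
  weight(X=0) = 2/15
  weight(X=1) = 1/25
Total weight = 2/15 + 1/25 = 13/75
P(X=0 | obs) = 2/15 / 13/75 = 10/13
P(X=1 | obs) = 1/25 / 13/75 = 3/13

P(X = 1 | obs) = 3/13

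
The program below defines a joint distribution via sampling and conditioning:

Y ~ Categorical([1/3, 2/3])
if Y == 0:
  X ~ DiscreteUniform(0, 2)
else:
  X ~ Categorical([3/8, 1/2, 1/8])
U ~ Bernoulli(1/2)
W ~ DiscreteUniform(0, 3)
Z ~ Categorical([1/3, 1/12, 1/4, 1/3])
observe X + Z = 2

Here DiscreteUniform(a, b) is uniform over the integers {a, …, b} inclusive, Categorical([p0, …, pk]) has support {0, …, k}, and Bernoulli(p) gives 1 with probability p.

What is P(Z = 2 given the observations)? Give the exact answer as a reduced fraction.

Enumerate traces; 48 have nonzero weight after conditioning:
  (Y=0, X=0, U=0, W=0, Z=2) weight 1/288
  (Y=0, X=0, U=0, W=1, Z=2) weight 1/288
  (Y=0, X=0, U=0, W=2, Z=2) weight 1/288
  (Y=0, X=0, U=0, W=3, Z=2) weight 1/288
  (Y=0, X=0, U=1, W=0, Z=2) weight 1/288
  (Y=0, X=0, U=1, W=1, Z=2) weight 1/288
  (Y=0, X=0, U=1, W=2, Z=2) weight 1/288
  (Y=0, X=0, U=1, W=3, Z=2) weight 1/288
  (Y=0, X=1, U=0, W=0, Z=1) weight 1/864
  (Y=0, X=2, U=0, W=0, Z=0) weight 1/216
  … 38 more
Group by Z:
  weight(Z=0) = 7/108
  weight(Z=1) = 1/27
  weight(Z=2) = 13/144
Total weight = 7/108 + 1/27 + 13/144 = 83/432
P(Z=0 | obs) = 7/108 / 83/432 = 28/83
P(Z=1 | obs) = 1/27 / 83/432 = 16/83
P(Z=2 | obs) = 13/144 / 83/432 = 39/83

P(Z = 2 | obs) = 39/83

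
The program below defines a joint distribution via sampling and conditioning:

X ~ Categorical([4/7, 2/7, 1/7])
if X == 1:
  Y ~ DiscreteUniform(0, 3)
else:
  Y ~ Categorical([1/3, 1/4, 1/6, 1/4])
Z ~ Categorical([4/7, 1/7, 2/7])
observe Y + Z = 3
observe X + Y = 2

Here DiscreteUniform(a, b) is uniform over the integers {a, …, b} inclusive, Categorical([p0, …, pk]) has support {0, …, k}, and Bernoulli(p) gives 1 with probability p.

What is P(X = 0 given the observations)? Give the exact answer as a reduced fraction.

P(X = 0 | obs) = 2/5

Enumerate traces; 2 have nonzero weight after conditioning:
  (X=0, Y=2, Z=1) weight 2/147
  (X=1, Y=1, Z=2) weight 1/49
Group by X:
  weight(X=0) = 2/147
  weight(X=1) = 1/49
Total weight = 2/147 + 1/49 = 5/147
P(X=0 | obs) = 2/147 / 5/147 = 2/5
P(X=1 | obs) = 1/49 / 5/147 = 3/5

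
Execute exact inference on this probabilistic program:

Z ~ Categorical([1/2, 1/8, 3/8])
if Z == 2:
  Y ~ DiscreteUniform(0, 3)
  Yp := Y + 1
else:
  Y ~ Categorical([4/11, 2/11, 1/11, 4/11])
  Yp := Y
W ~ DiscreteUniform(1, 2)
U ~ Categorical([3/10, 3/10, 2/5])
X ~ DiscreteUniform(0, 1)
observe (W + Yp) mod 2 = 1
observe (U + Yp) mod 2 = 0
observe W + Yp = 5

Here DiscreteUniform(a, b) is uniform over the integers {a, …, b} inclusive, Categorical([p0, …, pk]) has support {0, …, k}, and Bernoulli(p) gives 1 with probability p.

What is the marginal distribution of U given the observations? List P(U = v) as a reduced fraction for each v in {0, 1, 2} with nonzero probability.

Enumerate traces; 10 have nonzero weight after conditioning:
  (Z=0, Y=3, W=2, U=1, X=0) weight 3/220
  (Z=0, Y=3, W=2, U=1, X=1) weight 3/220
  (Z=1, Y=3, W=2, U=1, X=0) weight 3/880
  (Z=1, Y=3, W=2, U=1, X=1) weight 3/880
  (Z=2, Y=2, W=2, U=1, X=0) weight 9/1280
  (Z=2, Y=2, W=2, U=1, X=1) weight 9/1280
  (Z=2, Y=3, W=1, U=0, X=0) weight 9/1280
  (Z=2, Y=3, W=1, U=0, X=1) weight 9/1280
  (Z=2, Y=3, W=1, U=2, X=0) weight 3/320
  … 1 more
Group by U:
  weight(U=0) = 9/640
  weight(U=1) = 339/7040
  weight(U=2) = 3/160
Total weight = 9/640 + 339/7040 + 3/160 = 57/704
P(U=0 | obs) = 9/640 / 57/704 = 33/190
P(U=1 | obs) = 339/7040 / 57/704 = 113/190
P(U=2 | obs) = 3/160 / 57/704 = 22/95

P(U=0) = 33/190, P(U=1) = 113/190, P(U=2) = 22/95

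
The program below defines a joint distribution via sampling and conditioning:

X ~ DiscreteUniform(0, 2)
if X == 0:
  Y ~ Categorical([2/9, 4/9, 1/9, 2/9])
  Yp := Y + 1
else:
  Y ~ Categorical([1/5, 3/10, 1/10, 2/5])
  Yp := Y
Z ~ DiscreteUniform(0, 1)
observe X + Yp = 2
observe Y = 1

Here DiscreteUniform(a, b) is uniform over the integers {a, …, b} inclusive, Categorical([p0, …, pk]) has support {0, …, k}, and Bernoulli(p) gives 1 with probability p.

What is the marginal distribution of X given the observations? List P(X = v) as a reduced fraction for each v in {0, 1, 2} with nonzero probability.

P(X=0) = 40/67, P(X=1) = 27/67

Enumerate traces; 4 have nonzero weight after conditioning:
  (X=0, Y=1, Z=0) weight 2/27
  (X=0, Y=1, Z=1) weight 2/27
  (X=1, Y=1, Z=0) weight 1/20
  (X=1, Y=1, Z=1) weight 1/20
Group by X:
  weight(X=0) = 4/27
  weight(X=1) = 1/10
Total weight = 4/27 + 1/10 = 67/270
P(X=0 | obs) = 4/27 / 67/270 = 40/67
P(X=1 | obs) = 1/10 / 67/270 = 27/67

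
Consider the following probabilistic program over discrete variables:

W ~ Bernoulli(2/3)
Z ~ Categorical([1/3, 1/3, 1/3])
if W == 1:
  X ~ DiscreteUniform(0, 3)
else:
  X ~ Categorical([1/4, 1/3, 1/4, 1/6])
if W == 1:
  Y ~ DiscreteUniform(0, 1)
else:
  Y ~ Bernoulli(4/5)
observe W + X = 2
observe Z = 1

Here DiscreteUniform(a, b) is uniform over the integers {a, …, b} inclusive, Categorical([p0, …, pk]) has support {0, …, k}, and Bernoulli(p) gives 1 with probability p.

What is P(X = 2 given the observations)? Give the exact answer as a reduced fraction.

P(X = 2 | obs) = 1/3

Enumerate traces; 4 have nonzero weight after conditioning:
  (W=0, Z=1, X=2, Y=0) weight 1/180
  (W=0, Z=1, X=2, Y=1) weight 1/45
  (W=1, Z=1, X=1, Y=0) weight 1/36
  (W=1, Z=1, X=1, Y=1) weight 1/36
Group by X:
  weight(X=1) = 1/18
  weight(X=2) = 1/36
Total weight = 1/18 + 1/36 = 1/12
P(X=1 | obs) = 1/18 / 1/12 = 2/3
P(X=2 | obs) = 1/36 / 1/12 = 1/3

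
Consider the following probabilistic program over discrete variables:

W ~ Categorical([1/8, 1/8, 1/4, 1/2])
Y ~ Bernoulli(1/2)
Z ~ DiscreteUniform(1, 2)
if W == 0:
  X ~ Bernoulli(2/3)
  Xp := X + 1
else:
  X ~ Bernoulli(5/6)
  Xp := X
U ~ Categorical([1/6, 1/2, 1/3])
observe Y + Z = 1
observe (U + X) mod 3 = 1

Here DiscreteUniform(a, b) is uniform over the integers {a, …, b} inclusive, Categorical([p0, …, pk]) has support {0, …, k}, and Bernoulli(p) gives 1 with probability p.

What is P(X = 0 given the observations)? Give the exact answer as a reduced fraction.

P(X = 0 | obs) = 9/22

Enumerate traces; 8 have nonzero weight after conditioning:
  (W=0, Y=0, Z=1, X=0, U=1) weight 1/192
  (W=0, Y=0, Z=1, X=1, U=0) weight 1/288
  (W=1, Y=0, Z=1, X=0, U=1) weight 1/384
  (W=1, Y=0, Z=1, X=1, U=0) weight 5/1152
  (W=2, Y=0, Z=1, X=0, U=1) weight 1/192
  (W=2, Y=0, Z=1, X=1, U=0) weight 5/576
  (W=3, Y=0, Z=1, X=0, U=1) weight 1/96
  (W=3, Y=0, Z=1, X=1, U=0) weight 5/288
Group by X:
  weight(X=0) = 3/128
  weight(X=1) = 13/384
Total weight = 3/128 + 13/384 = 11/192
P(X=0 | obs) = 3/128 / 11/192 = 9/22
P(X=1 | obs) = 13/384 / 11/192 = 13/22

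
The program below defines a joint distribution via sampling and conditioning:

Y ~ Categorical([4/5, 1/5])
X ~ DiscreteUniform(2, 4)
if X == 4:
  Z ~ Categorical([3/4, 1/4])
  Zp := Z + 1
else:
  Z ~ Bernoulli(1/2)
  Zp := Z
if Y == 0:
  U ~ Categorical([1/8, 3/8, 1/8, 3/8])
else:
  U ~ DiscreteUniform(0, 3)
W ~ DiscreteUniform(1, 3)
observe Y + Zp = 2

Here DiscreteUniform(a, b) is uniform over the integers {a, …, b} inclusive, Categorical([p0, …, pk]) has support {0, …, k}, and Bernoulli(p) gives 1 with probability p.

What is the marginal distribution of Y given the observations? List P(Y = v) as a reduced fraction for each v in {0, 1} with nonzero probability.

Enumerate traces; 48 have nonzero weight after conditioning:
  (Y=0, X=4, Z=1, U=0, W=1) weight 1/360
  (Y=0, X=4, Z=1, U=0, W=2) weight 1/360
  (Y=0, X=4, Z=1, U=0, W=3) weight 1/360
  (Y=0, X=4, Z=1, U=1, W=1) weight 1/120
  (Y=0, X=4, Z=1, U=1, W=2) weight 1/120
  (Y=0, X=4, Z=1, U=1, W=3) weight 1/120
  (Y=0, X=4, Z=1, U=2, W=1) weight 1/360
  (Y=0, X=4, Z=1, U=2, W=2) weight 1/360
  (Y=1, X=2, Z=1, U=0, W=1) weight 1/360
  … 39 more
Group by Y:
  weight(Y=0) = 1/15
  weight(Y=1) = 7/60
Total weight = 1/15 + 7/60 = 11/60
P(Y=0 | obs) = 1/15 / 11/60 = 4/11
P(Y=1 | obs) = 7/60 / 11/60 = 7/11

P(Y=0) = 4/11, P(Y=1) = 7/11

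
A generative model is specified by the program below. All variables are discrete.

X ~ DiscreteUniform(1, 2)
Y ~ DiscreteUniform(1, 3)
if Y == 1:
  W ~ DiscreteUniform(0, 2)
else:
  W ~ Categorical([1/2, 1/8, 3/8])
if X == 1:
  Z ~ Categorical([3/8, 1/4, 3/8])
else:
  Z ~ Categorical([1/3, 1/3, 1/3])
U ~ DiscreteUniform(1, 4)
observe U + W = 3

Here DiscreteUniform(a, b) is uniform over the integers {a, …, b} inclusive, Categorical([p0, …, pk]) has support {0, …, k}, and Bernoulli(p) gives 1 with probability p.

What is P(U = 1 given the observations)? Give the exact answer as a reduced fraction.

P(U = 1 | obs) = 13/36

Enumerate traces; 54 have nonzero weight after conditioning:
  (X=1, Y=1, W=0, Z=0, U=3) weight 1/192
  (X=1, Y=1, W=0, Z=1, U=3) weight 1/288
  (X=1, Y=1, W=0, Z=2, U=3) weight 1/192
  (X=1, Y=1, W=1, Z=0, U=2) weight 1/192
  (X=1, Y=1, W=1, Z=1, U=2) weight 1/288
  (X=1, Y=1, W=1, Z=2, U=2) weight 1/192
  (X=1, Y=1, W=2, Z=0, U=1) weight 1/192
  (X=1, Y=1, W=2, Z=1, U=1) weight 1/288
  … 46 more
Group by U:
  weight(U=1) = 13/144
  weight(U=2) = 7/144
  weight(U=3) = 1/9
Total weight = 13/144 + 7/144 + 1/9 = 1/4
P(U=1 | obs) = 13/144 / 1/4 = 13/36
P(U=2 | obs) = 7/144 / 1/4 = 7/36
P(U=3 | obs) = 1/9 / 1/4 = 4/9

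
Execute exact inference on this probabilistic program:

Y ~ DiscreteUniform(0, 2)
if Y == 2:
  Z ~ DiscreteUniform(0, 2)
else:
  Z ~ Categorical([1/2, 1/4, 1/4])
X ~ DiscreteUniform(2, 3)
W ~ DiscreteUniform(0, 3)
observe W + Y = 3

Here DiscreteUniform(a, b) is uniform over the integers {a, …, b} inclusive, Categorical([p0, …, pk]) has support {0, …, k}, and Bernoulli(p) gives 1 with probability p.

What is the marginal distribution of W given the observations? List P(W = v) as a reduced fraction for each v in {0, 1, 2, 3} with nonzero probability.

Enumerate traces; 18 have nonzero weight after conditioning:
  (Y=0, Z=0, X=2, W=3) weight 1/48
  (Y=0, Z=0, X=3, W=3) weight 1/48
  (Y=0, Z=1, X=2, W=3) weight 1/96
  (Y=0, Z=1, X=3, W=3) weight 1/96
  (Y=0, Z=2, X=2, W=3) weight 1/96
  (Y=0, Z=2, X=3, W=3) weight 1/96
  (Y=1, Z=0, X=2, W=2) weight 1/48
  (Y=1, Z=0, X=3, W=2) weight 1/48
  (Y=2, Z=0, X=2, W=1) weight 1/72
  … 9 more
Group by W:
  weight(W=1) = 1/12
  weight(W=2) = 1/12
  weight(W=3) = 1/12
Total weight = 1/12 + 1/12 + 1/12 = 1/4
P(W=1 | obs) = 1/12 / 1/4 = 1/3
P(W=2 | obs) = 1/12 / 1/4 = 1/3
P(W=3 | obs) = 1/12 / 1/4 = 1/3

P(W=1) = 1/3, P(W=2) = 1/3, P(W=3) = 1/3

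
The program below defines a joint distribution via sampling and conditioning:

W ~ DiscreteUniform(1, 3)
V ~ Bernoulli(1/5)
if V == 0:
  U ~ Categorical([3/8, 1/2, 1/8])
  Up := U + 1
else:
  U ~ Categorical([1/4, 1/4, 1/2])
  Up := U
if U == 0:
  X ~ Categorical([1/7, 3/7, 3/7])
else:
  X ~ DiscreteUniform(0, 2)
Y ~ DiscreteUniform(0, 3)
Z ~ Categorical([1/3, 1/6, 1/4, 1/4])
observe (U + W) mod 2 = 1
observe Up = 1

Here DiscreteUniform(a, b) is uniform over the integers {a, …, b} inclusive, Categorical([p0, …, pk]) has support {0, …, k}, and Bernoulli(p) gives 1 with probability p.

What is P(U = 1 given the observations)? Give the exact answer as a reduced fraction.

Enumerate traces; 144 have nonzero weight after conditioning:
  (W=1, V=0, U=0, X=0, Y=0, Z=0) weight 1/840
  (W=1, V=0, U=0, X=0, Y=0, Z=1) weight 1/1680
  (W=1, V=0, U=0, X=0, Y=0, Z=2) weight 1/1120
  (W=1, V=0, U=0, X=0, Y=0, Z=3) weight 1/1120
  (W=1, V=0, U=0, X=0, Y=1, Z=0) weight 1/840
  (W=1, V=0, U=0, X=0, Y=1, Z=1) weight 1/1680
  (W=1, V=0, U=0, X=0, Y=1, Z=2) weight 1/1120
  (W=1, V=0, U=0, X=0, Y=1, Z=3) weight 1/1120
  (W=2, V=1, U=1, X=0, Y=0, Z=0) weight 1/2160
  … 135 more
Group by U:
  weight(U=0) = 1/5
  weight(U=1) = 1/60
Total weight = 1/5 + 1/60 = 13/60
P(U=0 | obs) = 1/5 / 13/60 = 12/13
P(U=1 | obs) = 1/60 / 13/60 = 1/13

P(U = 1 | obs) = 1/13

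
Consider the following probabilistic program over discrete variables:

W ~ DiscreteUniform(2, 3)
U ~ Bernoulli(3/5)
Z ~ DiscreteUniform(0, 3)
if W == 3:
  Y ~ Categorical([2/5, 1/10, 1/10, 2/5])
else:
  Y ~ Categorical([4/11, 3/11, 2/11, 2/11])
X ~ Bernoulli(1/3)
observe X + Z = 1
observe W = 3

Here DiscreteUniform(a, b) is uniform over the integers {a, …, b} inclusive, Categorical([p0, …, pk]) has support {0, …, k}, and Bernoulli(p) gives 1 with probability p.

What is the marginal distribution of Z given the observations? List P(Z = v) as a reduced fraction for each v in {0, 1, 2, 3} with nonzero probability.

Enumerate traces; 16 have nonzero weight after conditioning:
  (W=3, U=0, Z=0, Y=0, X=1) weight 1/150
  (W=3, U=0, Z=0, Y=1, X=1) weight 1/600
  (W=3, U=0, Z=0, Y=2, X=1) weight 1/600
  (W=3, U=0, Z=0, Y=3, X=1) weight 1/150
  (W=3, U=0, Z=1, Y=0, X=0) weight 1/75
  (W=3, U=0, Z=1, Y=1, X=0) weight 1/300
  (W=3, U=0, Z=1, Y=2, X=0) weight 1/300
  (W=3, U=0, Z=1, Y=3, X=0) weight 1/75
  … 8 more
Group by Z:
  weight(Z=0) = 1/24
  weight(Z=1) = 1/12
Total weight = 1/24 + 1/12 = 1/8
P(Z=0 | obs) = 1/24 / 1/8 = 1/3
P(Z=1 | obs) = 1/12 / 1/8 = 2/3

P(Z=0) = 1/3, P(Z=1) = 2/3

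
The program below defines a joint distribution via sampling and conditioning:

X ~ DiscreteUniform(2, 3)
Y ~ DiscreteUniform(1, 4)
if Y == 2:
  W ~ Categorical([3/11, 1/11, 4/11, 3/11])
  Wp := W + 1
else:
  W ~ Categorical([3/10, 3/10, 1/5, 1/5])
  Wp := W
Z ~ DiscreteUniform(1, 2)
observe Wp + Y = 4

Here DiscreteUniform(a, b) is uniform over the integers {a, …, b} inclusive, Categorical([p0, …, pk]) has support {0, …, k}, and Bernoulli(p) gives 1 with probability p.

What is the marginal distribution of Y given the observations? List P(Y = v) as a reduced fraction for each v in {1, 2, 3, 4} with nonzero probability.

P(Y=1) = 11/49, P(Y=2) = 5/49, P(Y=3) = 33/98, P(Y=4) = 33/98

Enumerate traces; 16 have nonzero weight after conditioning:
  (X=2, Y=1, W=3, Z=1) weight 1/80
  (X=2, Y=1, W=3, Z=2) weight 1/80
  (X=2, Y=2, W=1, Z=1) weight 1/176
  (X=2, Y=2, W=1, Z=2) weight 1/176
  (X=2, Y=3, W=1, Z=1) weight 3/160
  (X=2, Y=3, W=1, Z=2) weight 3/160
  (X=2, Y=4, W=0, Z=1) weight 3/160
  (X=2, Y=4, W=0, Z=2) weight 3/160
  … 8 more
Group by Y:
  weight(Y=1) = 1/20
  weight(Y=2) = 1/44
  weight(Y=3) = 3/40
  weight(Y=4) = 3/40
Total weight = 1/20 + 1/44 + 3/40 + 3/40 = 49/220
P(Y=1 | obs) = 1/20 / 49/220 = 11/49
P(Y=2 | obs) = 1/44 / 49/220 = 5/49
P(Y=3 | obs) = 3/40 / 49/220 = 33/98
P(Y=4 | obs) = 3/40 / 49/220 = 33/98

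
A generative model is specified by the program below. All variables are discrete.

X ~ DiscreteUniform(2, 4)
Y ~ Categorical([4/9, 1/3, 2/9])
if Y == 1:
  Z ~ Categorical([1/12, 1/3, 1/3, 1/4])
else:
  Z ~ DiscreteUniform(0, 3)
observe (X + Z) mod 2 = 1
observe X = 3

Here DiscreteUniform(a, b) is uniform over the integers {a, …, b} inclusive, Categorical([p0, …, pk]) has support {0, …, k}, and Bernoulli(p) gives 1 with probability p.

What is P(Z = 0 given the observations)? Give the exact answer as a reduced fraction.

Enumerate traces; 6 have nonzero weight after conditioning:
  (X=3, Y=0, Z=0) weight 1/27
  (X=3, Y=0, Z=2) weight 1/27
  (X=3, Y=1, Z=0) weight 1/108
  (X=3, Y=1, Z=2) weight 1/27
  (X=3, Y=2, Z=0) weight 1/54
  (X=3, Y=2, Z=2) weight 1/54
Group by Z:
  weight(Z=0) = 7/108
  weight(Z=2) = 5/54
Total weight = 7/108 + 5/54 = 17/108
P(Z=0 | obs) = 7/108 / 17/108 = 7/17
P(Z=2 | obs) = 5/54 / 17/108 = 10/17

P(Z = 0 | obs) = 7/17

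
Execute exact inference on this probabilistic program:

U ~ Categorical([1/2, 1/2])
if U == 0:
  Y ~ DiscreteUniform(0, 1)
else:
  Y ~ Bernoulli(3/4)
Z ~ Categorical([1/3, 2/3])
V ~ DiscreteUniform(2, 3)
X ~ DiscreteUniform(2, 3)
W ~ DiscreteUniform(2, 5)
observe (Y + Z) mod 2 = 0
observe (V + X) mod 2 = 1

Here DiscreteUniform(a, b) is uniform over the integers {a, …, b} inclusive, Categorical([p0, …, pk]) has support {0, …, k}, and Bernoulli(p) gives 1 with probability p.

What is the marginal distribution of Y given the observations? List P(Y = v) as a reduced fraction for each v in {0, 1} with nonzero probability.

Enumerate traces; 32 have nonzero weight after conditioning:
  (U=0, Y=0, Z=0, V=2, X=3, W=2) weight 1/192
  (U=0, Y=0, Z=0, V=2, X=3, W=3) weight 1/192
  (U=0, Y=0, Z=0, V=2, X=3, W=4) weight 1/192
  (U=0, Y=0, Z=0, V=2, X=3, W=5) weight 1/192
  (U=0, Y=0, Z=0, V=3, X=2, W=2) weight 1/192
  (U=0, Y=0, Z=0, V=3, X=2, W=3) weight 1/192
  (U=0, Y=0, Z=0, V=3, X=2, W=4) weight 1/192
  (U=0, Y=0, Z=0, V=3, X=2, W=5) weight 1/192
  (U=0, Y=1, Z=1, V=2, X=3, W=2) weight 1/96
  … 23 more
Group by Y:
  weight(Y=0) = 1/16
  weight(Y=1) = 5/24
Total weight = 1/16 + 5/24 = 13/48
P(Y=0 | obs) = 1/16 / 13/48 = 3/13
P(Y=1 | obs) = 5/24 / 13/48 = 10/13

P(Y=0) = 3/13, P(Y=1) = 10/13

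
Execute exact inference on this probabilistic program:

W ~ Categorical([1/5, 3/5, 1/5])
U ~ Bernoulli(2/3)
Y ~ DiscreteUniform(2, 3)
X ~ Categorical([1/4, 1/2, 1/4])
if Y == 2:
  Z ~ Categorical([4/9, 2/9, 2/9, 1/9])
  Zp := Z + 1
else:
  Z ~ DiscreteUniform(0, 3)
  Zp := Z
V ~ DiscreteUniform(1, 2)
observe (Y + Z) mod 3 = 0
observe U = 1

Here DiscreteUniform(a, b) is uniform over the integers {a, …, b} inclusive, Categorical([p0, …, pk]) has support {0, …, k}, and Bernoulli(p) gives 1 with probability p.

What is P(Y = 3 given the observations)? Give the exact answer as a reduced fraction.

Enumerate traces; 54 have nonzero weight after conditioning:
  (W=0, U=1, Y=2, X=0, Z=1, V=1) weight 1/540
  (W=0, U=1, Y=2, X=0, Z=1, V=2) weight 1/540
  (W=0, U=1, Y=2, X=1, Z=1, V=1) weight 1/270
  (W=0, U=1, Y=2, X=1, Z=1, V=2) weight 1/270
  (W=0, U=1, Y=2, X=2, Z=1, V=1) weight 1/540
  (W=0, U=1, Y=2, X=2, Z=1, V=2) weight 1/540
  (W=0, U=1, Y=3, X=0, Z=0, V=1) weight 1/480
  (W=0, U=1, Y=3, X=0, Z=0, V=2) weight 1/480
  … 46 more
Group by Y:
  weight(Y=2) = 2/27
  weight(Y=3) = 1/6
Total weight = 2/27 + 1/6 = 13/54
P(Y=2 | obs) = 2/27 / 13/54 = 4/13
P(Y=3 | obs) = 1/6 / 13/54 = 9/13

P(Y = 3 | obs) = 9/13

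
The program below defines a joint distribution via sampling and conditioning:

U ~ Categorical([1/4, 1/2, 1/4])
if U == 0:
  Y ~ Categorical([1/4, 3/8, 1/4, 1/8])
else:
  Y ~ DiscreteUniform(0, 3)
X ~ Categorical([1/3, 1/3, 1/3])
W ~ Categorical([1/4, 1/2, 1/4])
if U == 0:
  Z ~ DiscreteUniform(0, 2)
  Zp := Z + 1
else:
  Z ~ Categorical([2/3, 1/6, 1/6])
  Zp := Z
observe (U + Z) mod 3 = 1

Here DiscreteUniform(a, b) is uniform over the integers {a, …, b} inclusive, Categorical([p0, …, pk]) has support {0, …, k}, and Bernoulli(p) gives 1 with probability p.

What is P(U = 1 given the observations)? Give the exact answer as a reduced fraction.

Enumerate traces; 108 have nonzero weight after conditioning:
  (U=0, Y=0, X=0, W=0, Z=1) weight 1/576
  (U=0, Y=0, X=0, W=1, Z=1) weight 1/288
  (U=0, Y=0, X=0, W=2, Z=1) weight 1/576
  (U=0, Y=0, X=1, W=0, Z=1) weight 1/576
  (U=0, Y=0, X=1, W=1, Z=1) weight 1/288
  (U=0, Y=0, X=1, W=2, Z=1) weight 1/576
  (U=0, Y=0, X=2, W=0, Z=1) weight 1/576
  (U=0, Y=0, X=2, W=1, Z=1) weight 1/288
  (U=1, Y=0, X=0, W=0, Z=0) weight 1/144
  (U=2, Y=0, X=0, W=0, Z=2) weight 1/1152
  … 98 more
Group by U:
  weight(U=0) = 1/12
  weight(U=1) = 1/3
  weight(U=2) = 1/24
Total weight = 1/12 + 1/3 + 1/24 = 11/24
P(U=0 | obs) = 1/12 / 11/24 = 2/11
P(U=1 | obs) = 1/3 / 11/24 = 8/11
P(U=2 | obs) = 1/24 / 11/24 = 1/11

P(U = 1 | obs) = 8/11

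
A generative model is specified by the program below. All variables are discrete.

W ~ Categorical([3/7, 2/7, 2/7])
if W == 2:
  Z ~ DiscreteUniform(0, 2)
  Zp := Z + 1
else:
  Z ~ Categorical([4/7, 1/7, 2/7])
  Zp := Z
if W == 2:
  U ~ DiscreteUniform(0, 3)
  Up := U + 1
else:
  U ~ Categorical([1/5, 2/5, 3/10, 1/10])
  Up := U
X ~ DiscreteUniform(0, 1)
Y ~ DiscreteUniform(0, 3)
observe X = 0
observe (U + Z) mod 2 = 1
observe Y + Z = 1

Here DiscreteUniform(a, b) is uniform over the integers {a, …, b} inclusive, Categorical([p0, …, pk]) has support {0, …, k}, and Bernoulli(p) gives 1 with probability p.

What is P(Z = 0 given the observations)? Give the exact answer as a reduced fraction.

Enumerate traces; 12 have nonzero weight after conditioning:
  (W=0, Z=0, U=1, X=0, Y=1) weight 3/245
  (W=0, Z=0, U=3, X=0, Y=1) weight 3/980
  (W=0, Z=1, U=0, X=0, Y=0) weight 3/1960
  (W=0, Z=1, U=2, X=0, Y=0) weight 9/3920
  (W=1, Z=0, U=1, X=0, Y=1) weight 2/245
  (W=1, Z=0, U=3, X=0, Y=1) weight 1/490
  (W=1, Z=1, U=0, X=0, Y=0) weight 1/980
  (W=1, Z=1, U=2, X=0, Y=0) weight 3/1960
  … 4 more
Group by Z:
  weight(Z=0) = 37/1176
  weight(Z=1) = 29/2352
Total weight = 37/1176 + 29/2352 = 103/2352
P(Z=0 | obs) = 37/1176 / 103/2352 = 74/103
P(Z=1 | obs) = 29/2352 / 103/2352 = 29/103

P(Z = 0 | obs) = 74/103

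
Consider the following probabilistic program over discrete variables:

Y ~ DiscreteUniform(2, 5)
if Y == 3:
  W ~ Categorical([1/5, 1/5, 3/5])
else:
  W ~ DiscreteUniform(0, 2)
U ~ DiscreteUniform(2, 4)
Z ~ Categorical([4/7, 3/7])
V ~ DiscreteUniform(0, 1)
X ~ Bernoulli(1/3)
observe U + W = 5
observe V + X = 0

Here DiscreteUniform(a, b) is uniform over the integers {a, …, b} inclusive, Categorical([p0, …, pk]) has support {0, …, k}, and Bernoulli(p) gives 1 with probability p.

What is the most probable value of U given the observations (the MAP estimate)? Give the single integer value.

argmax_v P(U = v | obs) = 3

Enumerate traces; 16 have nonzero weight after conditioning:
  (Y=2, W=1, U=4, Z=0, V=0, X=0) weight 1/189
  (Y=2, W=1, U=4, Z=1, V=0, X=0) weight 1/252
  (Y=2, W=2, U=3, Z=0, V=0, X=0) weight 1/189
  (Y=2, W=2, U=3, Z=1, V=0, X=0) weight 1/252
  (Y=3, W=1, U=4, Z=0, V=0, X=0) weight 1/315
  (Y=3, W=1, U=4, Z=1, V=0, X=0) weight 1/420
  (Y=3, W=2, U=3, Z=0, V=0, X=0) weight 1/105
  (Y=3, W=2, U=3, Z=1, V=0, X=0) weight 1/140
  … 8 more
Group by U:
  weight(U=3) = 2/45
  weight(U=4) = 1/30
Total weight = 2/45 + 1/30 = 7/90
P(U=3 | obs) = 2/45 / 7/90 = 4/7
P(U=4 | obs) = 1/30 / 7/90 = 3/7
argmax = 3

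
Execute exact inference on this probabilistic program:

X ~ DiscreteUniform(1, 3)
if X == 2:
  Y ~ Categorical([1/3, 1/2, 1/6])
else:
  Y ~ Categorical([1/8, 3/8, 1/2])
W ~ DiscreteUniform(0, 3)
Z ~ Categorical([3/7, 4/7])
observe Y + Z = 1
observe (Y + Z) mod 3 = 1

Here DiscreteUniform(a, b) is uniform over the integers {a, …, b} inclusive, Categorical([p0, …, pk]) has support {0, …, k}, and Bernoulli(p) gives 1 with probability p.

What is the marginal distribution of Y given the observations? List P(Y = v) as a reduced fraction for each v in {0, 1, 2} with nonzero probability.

P(Y=0) = 28/73, P(Y=1) = 45/73

Enumerate traces; 24 have nonzero weight after conditioning:
  (X=1, Y=0, W=0, Z=1) weight 1/168
  (X=1, Y=0, W=1, Z=1) weight 1/168
  (X=1, Y=0, W=2, Z=1) weight 1/168
  (X=1, Y=0, W=3, Z=1) weight 1/168
  (X=1, Y=1, W=0, Z=0) weight 3/224
  (X=1, Y=1, W=1, Z=0) weight 3/224
  (X=1, Y=1, W=2, Z=0) weight 3/224
  (X=1, Y=1, W=3, Z=0) weight 3/224
  … 16 more
Group by Y:
  weight(Y=0) = 1/9
  weight(Y=1) = 5/28
Total weight = 1/9 + 5/28 = 73/252
P(Y=0 | obs) = 1/9 / 73/252 = 28/73
P(Y=1 | obs) = 5/28 / 73/252 = 45/73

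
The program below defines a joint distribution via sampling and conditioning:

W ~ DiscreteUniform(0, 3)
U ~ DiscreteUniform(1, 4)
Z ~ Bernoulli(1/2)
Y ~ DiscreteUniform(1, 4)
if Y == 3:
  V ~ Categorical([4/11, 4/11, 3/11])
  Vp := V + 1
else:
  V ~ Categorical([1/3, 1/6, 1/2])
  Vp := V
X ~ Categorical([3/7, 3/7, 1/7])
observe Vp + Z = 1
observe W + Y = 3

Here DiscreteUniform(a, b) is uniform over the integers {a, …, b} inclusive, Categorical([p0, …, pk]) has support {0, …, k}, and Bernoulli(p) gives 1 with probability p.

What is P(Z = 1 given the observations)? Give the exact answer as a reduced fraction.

P(Z = 1 | obs) = 22/45

Enumerate traces; 60 have nonzero weight after conditioning:
  (W=0, U=1, Z=0, Y=3, V=0, X=0) weight 3/2464
  (W=0, U=1, Z=0, Y=3, V=0, X=1) weight 3/2464
  (W=0, U=1, Z=0, Y=3, V=0, X=2) weight 1/2464
  (W=0, U=2, Z=0, Y=3, V=0, X=0) weight 3/2464
  (W=0, U=2, Z=0, Y=3, V=0, X=1) weight 3/2464
  (W=0, U=2, Z=0, Y=3, V=0, X=2) weight 1/2464
  (W=0, U=3, Z=0, Y=3, V=0, X=0) weight 3/2464
  (W=0, U=3, Z=0, Y=3, V=0, X=1) weight 3/2464
  (W=1, U=1, Z=1, Y=2, V=0, X=0) weight 1/896
  … 51 more
Group by Z:
  weight(Z=0) = 23/1056
  weight(Z=1) = 1/48
Total weight = 23/1056 + 1/48 = 15/352
P(Z=0 | obs) = 23/1056 / 15/352 = 23/45
P(Z=1 | obs) = 1/48 / 15/352 = 22/45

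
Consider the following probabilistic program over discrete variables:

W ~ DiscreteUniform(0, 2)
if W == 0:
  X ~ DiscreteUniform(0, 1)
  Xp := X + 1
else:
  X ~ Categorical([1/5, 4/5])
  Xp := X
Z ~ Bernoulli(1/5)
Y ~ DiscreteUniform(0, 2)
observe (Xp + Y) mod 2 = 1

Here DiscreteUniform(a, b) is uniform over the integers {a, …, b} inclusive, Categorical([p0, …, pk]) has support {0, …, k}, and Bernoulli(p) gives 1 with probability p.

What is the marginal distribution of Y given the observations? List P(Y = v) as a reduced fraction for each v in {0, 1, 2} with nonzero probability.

Enumerate traces; 18 have nonzero weight after conditioning:
  (W=0, X=0, Z=0, Y=0) weight 2/45
  (W=0, X=0, Z=0, Y=2) weight 2/45
  (W=0, X=0, Z=1, Y=0) weight 1/90
  (W=0, X=0, Z=1, Y=2) weight 1/90
  (W=0, X=1, Z=0, Y=1) weight 2/45
  (W=0, X=1, Z=1, Y=1) weight 1/90
  (W=1, X=0, Z=0, Y=1) weight 4/225
  (W=1, X=0, Z=1, Y=1) weight 1/225
  … 10 more
Group by Y:
  weight(Y=0) = 7/30
  weight(Y=1) = 1/10
  weight(Y=2) = 7/30
Total weight = 7/30 + 1/10 + 7/30 = 17/30
P(Y=0 | obs) = 7/30 / 17/30 = 7/17
P(Y=1 | obs) = 1/10 / 17/30 = 3/17
P(Y=2 | obs) = 7/30 / 17/30 = 7/17

P(Y=0) = 7/17, P(Y=1) = 3/17, P(Y=2) = 7/17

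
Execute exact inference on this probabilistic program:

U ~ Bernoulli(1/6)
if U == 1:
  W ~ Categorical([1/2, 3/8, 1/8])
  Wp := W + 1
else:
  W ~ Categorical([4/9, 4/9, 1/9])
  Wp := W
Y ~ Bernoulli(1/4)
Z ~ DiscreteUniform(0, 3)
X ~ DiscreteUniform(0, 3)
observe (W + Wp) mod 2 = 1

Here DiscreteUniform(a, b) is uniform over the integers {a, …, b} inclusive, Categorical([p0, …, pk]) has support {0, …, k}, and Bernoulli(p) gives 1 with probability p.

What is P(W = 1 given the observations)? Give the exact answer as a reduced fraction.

P(W = 1 | obs) = 3/8

Enumerate traces; 96 have nonzero weight after conditioning:
  (U=1, W=0, Y=0, Z=0, X=0) weight 1/256
  (U=1, W=0, Y=0, Z=0, X=1) weight 1/256
  (U=1, W=0, Y=0, Z=0, X=2) weight 1/256
  (U=1, W=0, Y=0, Z=0, X=3) weight 1/256
  (U=1, W=0, Y=0, Z=1, X=0) weight 1/256
  (U=1, W=0, Y=0, Z=1, X=1) weight 1/256
  (U=1, W=0, Y=0, Z=1, X=2) weight 1/256
  (U=1, W=0, Y=0, Z=1, X=3) weight 1/256
  (U=1, W=1, Y=0, Z=0, X=0) weight 3/1024
  (U=1, W=2, Y=0, Z=0, X=0) weight 1/1024
  … 86 more
Group by W:
  weight(W=0) = 1/12
  weight(W=1) = 1/16
  weight(W=2) = 1/48
Total weight = 1/12 + 1/16 + 1/48 = 1/6
P(W=0 | obs) = 1/12 / 1/6 = 1/2
P(W=1 | obs) = 1/16 / 1/6 = 3/8
P(W=2 | obs) = 1/48 / 1/6 = 1/8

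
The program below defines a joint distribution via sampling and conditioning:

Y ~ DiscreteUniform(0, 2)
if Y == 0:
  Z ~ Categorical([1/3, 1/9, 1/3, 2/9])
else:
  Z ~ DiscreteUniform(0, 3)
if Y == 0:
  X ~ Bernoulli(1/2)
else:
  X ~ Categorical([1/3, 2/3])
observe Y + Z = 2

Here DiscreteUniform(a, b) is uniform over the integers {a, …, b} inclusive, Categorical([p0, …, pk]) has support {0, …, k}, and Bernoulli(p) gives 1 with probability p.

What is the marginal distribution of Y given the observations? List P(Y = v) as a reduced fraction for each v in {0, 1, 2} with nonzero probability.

Enumerate traces; 6 have nonzero weight after conditioning:
  (Y=0, Z=2, X=0) weight 1/18
  (Y=0, Z=2, X=1) weight 1/18
  (Y=1, Z=1, X=0) weight 1/36
  (Y=1, Z=1, X=1) weight 1/18
  (Y=2, Z=0, X=0) weight 1/36
  (Y=2, Z=0, X=1) weight 1/18
Group by Y:
  weight(Y=0) = 1/9
  weight(Y=1) = 1/12
  weight(Y=2) = 1/12
Total weight = 1/9 + 1/12 + 1/12 = 5/18
P(Y=0 | obs) = 1/9 / 5/18 = 2/5
P(Y=1 | obs) = 1/12 / 5/18 = 3/10
P(Y=2 | obs) = 1/12 / 5/18 = 3/10

P(Y=0) = 2/5, P(Y=1) = 3/10, P(Y=2) = 3/10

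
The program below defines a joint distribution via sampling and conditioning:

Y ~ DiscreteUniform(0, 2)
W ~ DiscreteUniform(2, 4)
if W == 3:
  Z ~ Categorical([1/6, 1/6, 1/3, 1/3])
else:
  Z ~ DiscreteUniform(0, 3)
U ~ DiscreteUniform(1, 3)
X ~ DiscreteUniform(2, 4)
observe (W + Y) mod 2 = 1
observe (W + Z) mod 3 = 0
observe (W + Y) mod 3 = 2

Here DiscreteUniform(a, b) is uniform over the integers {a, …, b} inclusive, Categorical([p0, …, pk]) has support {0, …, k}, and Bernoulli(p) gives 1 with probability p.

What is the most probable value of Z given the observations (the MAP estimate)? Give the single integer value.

Enumerate traces; 27 have nonzero weight after conditioning:
  (Y=1, W=4, Z=2, U=1, X=2) weight 1/324
  (Y=1, W=4, Z=2, U=1, X=3) weight 1/324
  (Y=1, W=4, Z=2, U=1, X=4) weight 1/324
  (Y=1, W=4, Z=2, U=2, X=2) weight 1/324
  (Y=1, W=4, Z=2, U=2, X=3) weight 1/324
  (Y=1, W=4, Z=2, U=2, X=4) weight 1/324
  (Y=1, W=4, Z=2, U=3, X=2) weight 1/324
  (Y=1, W=4, Z=2, U=3, X=3) weight 1/324
  (Y=2, W=3, Z=0, U=1, X=2) weight 1/486
  (Y=2, W=3, Z=3, U=1, X=2) weight 1/243
  … 17 more
Group by Z:
  weight(Z=0) = 1/54
  weight(Z=2) = 1/36
  weight(Z=3) = 1/27
Total weight = 1/54 + 1/36 + 1/27 = 1/12
P(Z=0 | obs) = 1/54 / 1/12 = 2/9
P(Z=2 | obs) = 1/36 / 1/12 = 1/3
P(Z=3 | obs) = 1/27 / 1/12 = 4/9
argmax = 3

argmax_v P(Z = v | obs) = 3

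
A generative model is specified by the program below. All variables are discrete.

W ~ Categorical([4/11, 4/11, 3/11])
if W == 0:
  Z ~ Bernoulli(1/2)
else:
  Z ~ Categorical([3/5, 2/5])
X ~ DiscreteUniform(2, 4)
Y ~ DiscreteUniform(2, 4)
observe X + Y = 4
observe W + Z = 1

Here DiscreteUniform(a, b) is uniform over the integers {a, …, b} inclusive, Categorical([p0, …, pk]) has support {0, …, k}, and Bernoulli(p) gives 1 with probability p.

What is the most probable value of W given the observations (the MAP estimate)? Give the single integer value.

argmax_v P(W = v | obs) = 1

Enumerate traces; 2 have nonzero weight after conditioning:
  (W=0, Z=1, X=2, Y=2) weight 2/99
  (W=1, Z=0, X=2, Y=2) weight 4/165
Group by W:
  weight(W=0) = 2/99
  weight(W=1) = 4/165
Total weight = 2/99 + 4/165 = 2/45
P(W=0 | obs) = 2/99 / 2/45 = 5/11
P(W=1 | obs) = 4/165 / 2/45 = 6/11
argmax = 1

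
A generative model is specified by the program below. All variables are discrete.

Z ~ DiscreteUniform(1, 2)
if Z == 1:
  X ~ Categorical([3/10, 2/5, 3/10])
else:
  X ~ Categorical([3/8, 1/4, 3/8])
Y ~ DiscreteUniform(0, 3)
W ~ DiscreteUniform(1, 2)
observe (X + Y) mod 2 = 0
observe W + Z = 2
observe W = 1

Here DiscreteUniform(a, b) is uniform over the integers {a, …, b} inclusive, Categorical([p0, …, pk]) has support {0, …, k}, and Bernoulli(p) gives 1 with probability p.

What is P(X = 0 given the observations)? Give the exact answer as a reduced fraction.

Enumerate traces; 6 have nonzero weight after conditioning:
  (Z=1, X=0, Y=0, W=1) weight 3/160
  (Z=1, X=0, Y=2, W=1) weight 3/160
  (Z=1, X=1, Y=1, W=1) weight 1/40
  (Z=1, X=1, Y=3, W=1) weight 1/40
  (Z=1, X=2, Y=0, W=1) weight 3/160
  (Z=1, X=2, Y=2, W=1) weight 3/160
Group by X:
  weight(X=0) = 3/80
  weight(X=1) = 1/20
  weight(X=2) = 3/80
Total weight = 3/80 + 1/20 + 3/80 = 1/8
P(X=0 | obs) = 3/80 / 1/8 = 3/10
P(X=1 | obs) = 1/20 / 1/8 = 2/5
P(X=2 | obs) = 3/80 / 1/8 = 3/10

P(X = 0 | obs) = 3/10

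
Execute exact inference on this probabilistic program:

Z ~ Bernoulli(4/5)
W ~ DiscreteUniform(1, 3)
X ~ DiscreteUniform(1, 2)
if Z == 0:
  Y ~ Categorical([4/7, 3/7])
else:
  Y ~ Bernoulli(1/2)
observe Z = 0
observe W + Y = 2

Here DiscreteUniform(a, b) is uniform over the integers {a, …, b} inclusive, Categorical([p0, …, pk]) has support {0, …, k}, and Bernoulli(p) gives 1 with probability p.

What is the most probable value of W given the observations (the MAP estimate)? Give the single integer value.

Enumerate traces; 4 have nonzero weight after conditioning:
  (Z=0, W=1, X=1, Y=1) weight 1/70
  (Z=0, W=1, X=2, Y=1) weight 1/70
  (Z=0, W=2, X=1, Y=0) weight 2/105
  (Z=0, W=2, X=2, Y=0) weight 2/105
Group by W:
  weight(W=1) = 1/35
  weight(W=2) = 4/105
Total weight = 1/35 + 4/105 = 1/15
P(W=1 | obs) = 1/35 / 1/15 = 3/7
P(W=2 | obs) = 4/105 / 1/15 = 4/7
argmax = 2

argmax_v P(W = v | obs) = 2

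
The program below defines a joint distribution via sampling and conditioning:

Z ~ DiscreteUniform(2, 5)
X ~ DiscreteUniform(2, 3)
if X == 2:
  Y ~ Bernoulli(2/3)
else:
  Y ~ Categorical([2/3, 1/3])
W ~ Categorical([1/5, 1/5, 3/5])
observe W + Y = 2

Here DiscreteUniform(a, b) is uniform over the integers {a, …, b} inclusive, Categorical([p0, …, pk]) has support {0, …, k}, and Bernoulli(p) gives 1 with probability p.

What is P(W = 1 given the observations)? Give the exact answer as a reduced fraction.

P(W = 1 | obs) = 1/4

Enumerate traces; 16 have nonzero weight after conditioning:
  (Z=2, X=2, Y=0, W=2) weight 1/40
  (Z=2, X=2, Y=1, W=1) weight 1/60
  (Z=2, X=3, Y=0, W=2) weight 1/20
  (Z=2, X=3, Y=1, W=1) weight 1/120
  (Z=3, X=2, Y=0, W=2) weight 1/40
  (Z=3, X=2, Y=1, W=1) weight 1/60
  (Z=3, X=3, Y=0, W=2) weight 1/20
  (Z=3, X=3, Y=1, W=1) weight 1/120
  … 8 more
Group by W:
  weight(W=1) = 1/10
  weight(W=2) = 3/10
Total weight = 1/10 + 3/10 = 2/5
P(W=1 | obs) = 1/10 / 2/5 = 1/4
P(W=2 | obs) = 3/10 / 2/5 = 3/4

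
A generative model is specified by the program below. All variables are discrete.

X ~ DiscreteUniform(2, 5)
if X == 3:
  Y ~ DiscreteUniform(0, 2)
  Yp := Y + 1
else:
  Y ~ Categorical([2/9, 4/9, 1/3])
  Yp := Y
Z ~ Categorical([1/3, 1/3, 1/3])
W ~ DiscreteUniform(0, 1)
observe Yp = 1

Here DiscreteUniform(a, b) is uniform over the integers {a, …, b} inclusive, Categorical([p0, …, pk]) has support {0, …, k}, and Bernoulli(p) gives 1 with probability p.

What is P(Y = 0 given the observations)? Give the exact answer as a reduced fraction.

Enumerate traces; 24 have nonzero weight after conditioning:
  (X=2, Y=1, Z=0, W=0) weight 1/54
  (X=2, Y=1, Z=0, W=1) weight 1/54
  (X=2, Y=1, Z=1, W=0) weight 1/54
  (X=2, Y=1, Z=1, W=1) weight 1/54
  (X=2, Y=1, Z=2, W=0) weight 1/54
  (X=2, Y=1, Z=2, W=1) weight 1/54
  (X=3, Y=0, Z=0, W=0) weight 1/72
  (X=3, Y=0, Z=0, W=1) weight 1/72
  … 16 more
Group by Y:
  weight(Y=0) = 1/12
  weight(Y=1) = 1/3
Total weight = 1/12 + 1/3 = 5/12
P(Y=0 | obs) = 1/12 / 5/12 = 1/5
P(Y=1 | obs) = 1/3 / 5/12 = 4/5

P(Y = 0 | obs) = 1/5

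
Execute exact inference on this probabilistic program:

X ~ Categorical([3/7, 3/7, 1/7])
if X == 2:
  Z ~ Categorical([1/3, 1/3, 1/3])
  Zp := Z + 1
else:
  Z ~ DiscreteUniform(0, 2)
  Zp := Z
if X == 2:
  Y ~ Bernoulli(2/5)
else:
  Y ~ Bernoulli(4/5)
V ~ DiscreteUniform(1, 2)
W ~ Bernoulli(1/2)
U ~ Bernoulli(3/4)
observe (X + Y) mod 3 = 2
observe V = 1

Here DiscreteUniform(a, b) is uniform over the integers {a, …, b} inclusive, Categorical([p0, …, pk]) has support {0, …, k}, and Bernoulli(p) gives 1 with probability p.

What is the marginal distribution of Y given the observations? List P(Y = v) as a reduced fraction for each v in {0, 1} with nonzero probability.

Enumerate traces; 24 have nonzero weight after conditioning:
  (X=1, Z=0, Y=1, V=1, W=0, U=0) weight 1/140
  (X=1, Z=0, Y=1, V=1, W=0, U=1) weight 3/140
  (X=1, Z=0, Y=1, V=1, W=1, U=0) weight 1/140
  (X=1, Z=0, Y=1, V=1, W=1, U=1) weight 3/140
  (X=1, Z=1, Y=1, V=1, W=0, U=0) weight 1/140
  (X=1, Z=1, Y=1, V=1, W=0, U=1) weight 3/140
  (X=1, Z=1, Y=1, V=1, W=1, U=0) weight 1/140
  (X=1, Z=1, Y=1, V=1, W=1, U=1) weight 3/140
  (X=2, Z=0, Y=0, V=1, W=0, U=0) weight 1/560
  … 15 more
Group by Y:
  weight(Y=0) = 3/70
  weight(Y=1) = 6/35
Total weight = 3/70 + 6/35 = 3/14
P(Y=0 | obs) = 3/70 / 3/14 = 1/5
P(Y=1 | obs) = 6/35 / 3/14 = 4/5

P(Y=0) = 1/5, P(Y=1) = 4/5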